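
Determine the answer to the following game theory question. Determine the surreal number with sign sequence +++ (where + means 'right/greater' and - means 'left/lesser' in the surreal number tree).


Sign expansion: +++
Rule: track bounds (lo, hi), initially (-inf, +inf). On '+', the current value becomes lo and we move to the simplest number in (value, hi): value + 1 if hi = +inf, otherwise the midpoint (value + hi)/2. On '-', the current value becomes hi and we move to value - 1 if lo = -inf, otherwise the midpoint (lo + value)/2.
Start at 0.
Step 1: sign = +, move right. Bounds: (0, +inf). Value = 1
Step 2: sign = +, move right. Bounds: (1, +inf). Value = 2
Step 3: sign = +, move right. Bounds: (2, +inf). Value = 3
The surreal number with sign expansion +++ is 3.

3


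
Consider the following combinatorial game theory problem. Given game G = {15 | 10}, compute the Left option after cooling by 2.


Original game: {15 | 10} (a switch {a | b} with a > b).
Cooling by t (for t below the temperature (a - b)/2 = 5/2) taxes each move by t: {a | b} cooled by t is {a - t | b + t}.
Cooling amount: t = 2
Cooled Left option: 15 - 2 = 13
Cooled Right option: 10 + 2 = 12
Cooled game: {13 | 12}
Left option = 13

13


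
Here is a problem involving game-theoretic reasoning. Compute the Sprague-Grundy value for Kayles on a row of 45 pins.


Kayles: a move removes 1 or 2 adjacent pins from a contiguous row.
Removing pins from a row of k leaves two independent rows (a, b) with a + b = k - 1 (one pin) or a + b = k - 2 (two pins); an end removal gives a = 0.
By Sprague-Grundy, G(k) = mex{ G(a) XOR G(b) } over all these splits. G(0) = 0.
G(1): splits (0,0):0^0=0 -> mex({0}) = 1
G(2): splits (0,1):0^1=1 (0,0):0^0=0 -> mex({0, 1}) = 2
G(3): splits (0,2):0^2=2 (1,1):1^1=0 (0,1):0^1=1 -> mex({0, 1, 2}) = 3
G(4): splits (0,3):0^3=3 (1,2):1^2=3 (0,2):0^2=2 (1,1):1^1=0 -> mex({0, 2, 3}) = 1
G(5): splits (0,4):0^1=1 (1,3):1^3=2 (2,2):2^2=0 (0,3):0^3=3 (1,2):1^2=3 -> mex({0, 1, 2, 3}) = 4
G(6) = mex({0, 1, 2, 4}) = 3
G(7) = mex({0, 1, 3, 4, 5}) = 2
G(8) = mex({0, 2, 3, 5, 6}) = 1
G(9) = mex({0, 1, 2, 3, 6, 7}) = 4
G(10) = mex({0, 1, 3, 4, 5, 7}) = 2
G(11) = mex({0, 1, 2, 3, 4, 5}) = 6
G(12) = mex({0, 1, 2, 3, 5, 6, 7}) = 4
G(13) = mex({0, 2, 3, 4, 6, 7}) = 1
G(14) = mex({0, 1, 4, 5, 6, 7}) = 2
G(15) = mex({0, 1, 2, 3, 4, 5, 6}) = 7
G(16) = mex({0, 2, 3, 5, 6, 7}) = 1
G(17) = mex({0, 1, 2, 3, 5, 6, 7}) = 4
G(18) = mex({0, 1, 2, 4, 5, 6}) = 3
G(19) = mex({0, 1, 3, 4, 5, 7}) = 2
G(20) = mex({0, 2, 3, 4, 5, 6, 7}) = 1
G(21) = mex({0, 1, 2, 3, 5, 6, 7}) = 4
G(22) = mex({0, 1, 2, 3, 4, 5, 7}) = 6
G(23) = mex({0, 1, 2, 3, 4, 5, 6}) = 7
G(24) = mex({0, 1, 2, 3, 5, 6, 7}) = 4
G(25) = mex({0, 2, 3, 4, 6, 7}) = 1
G(26) = mex({0, 1, 3, 4, 5, 6, 7}) = 2
G(27) = mex({0, 1, 2, 3, 4, 5, 6, 7}) = 8
G(28) = mex({0, 1, 2, 3, 4, 6, 7, 8}) = 5
G(29) = mex({0, 1, 2, 3, 5, 6, 7, 8, 9}) = 4
G(30) = mex({0, 1, 2, 3, 4, 5, 6, 9, 10}) = 7
G(31) = mex({0, 1, 3, 4, 5, 7, 10, 11}) = 2
G(32) = mex({0, 2, 3, 4, 5, 6, 7, 9, 11}) = 1
G(33) = mex({0, 1, 2, 3, 4, 5, 6, 7, 9, 12}) = 8
G(34) = mex({0, 1, 2, 3, 4, 5, 7, 8, 11, 12}) = 6
G(35) = mex({0, 1, 2, 3, 4, 5, 6, 8, 9, 10, 11}) = 7
G(36) = mex({0, 1, 2, 3, 5, 6, 7, 9, 10}) = 4
G(37) = mex({0, 2, 3, 4, 6, 7, 9, 10, 11, 12}) = 1
G(38) = mex({0, 1, 3, 4, 5, 6, 7, 9, 10, 11, 12}) = 2
G(39) = mex({0, 1, 2, 4, 5, 6, 7, 9, 10, 12, 14}) = 3
G(40) = mex({0, 2, 3, 4, 6, 7, 11, 12, 14}) = 1
G(41) = mex({0, 1, 2, 3, 5, 6, 7, 9, 10, 11, 12}) = 4
G(42) = mex({0, 1, 2, 3, 4, 5, 6, 9, 10}) = 7
G(43) = mex({0, 1, 3, 4, 5, 7, 9, 10, 12, 15}) = 2
G(44) = mex({0, 2, 3, 4, 5, 6, 7, 9, 10, 12, 15}) = 1
G(45) = mex({0, 1, 2, 3, 4, 5, 6, 7, 9, 10, 12, 14}) = 8
Therefore G(45) = 8.

8


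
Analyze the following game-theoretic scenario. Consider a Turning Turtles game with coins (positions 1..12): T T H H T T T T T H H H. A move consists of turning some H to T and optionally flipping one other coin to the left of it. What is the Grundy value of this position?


Coins: T T H H T T T T T H H H
Key fact: a single head at position k behaves exactly like a Nim heap of size k (turning it to T and optionally flipping a coin at j < k corresponds to moving the heap from k to j, or to 0), and heads combine as a disjunctive sum (two heads at the same place would cancel, matching j XOR j = 0). So the Nim-value is the XOR of the 1-indexed positions of the heads.
Face-up positions (1-indexed): [3, 4, 10, 11, 12]
XOR 0 with 3: 0 XOR 3 = 3
XOR 3 with 4: 3 XOR 4 = 7
XOR 7 with 10: 7 XOR 10 = 13
XOR 13 with 11: 13 XOR 11 = 6
XOR 6 with 12: 6 XOR 12 = 10
Nim-value = 10

10


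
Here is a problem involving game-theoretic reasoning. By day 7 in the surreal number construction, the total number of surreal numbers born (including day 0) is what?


Day 0: {|} = 0 is born. Count = 1.
Day n: the number of surreal numbers born by day n is 2^(n+1) - 1.
By day 0: 2^1 - 1 = 1
By day 1: 2^2 - 1 = 3
By day 2: 2^3 - 1 = 7
By day 3: 2^4 - 1 = 15
By day 4: 2^5 - 1 = 31
By day 5: 2^6 - 1 = 63
By day 6: 2^7 - 1 = 127
By day 7: 2^8 - 1 = 255
By day 7: 255 surreal numbers.

255


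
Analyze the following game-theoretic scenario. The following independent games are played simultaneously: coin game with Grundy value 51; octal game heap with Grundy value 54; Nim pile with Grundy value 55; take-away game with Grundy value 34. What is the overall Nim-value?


By the Sprague-Grundy theorem, the Grundy value of a sum of games is the XOR of individual Grundy values.
coin game: Grundy value = 51. Running XOR: 0 XOR 51 = 51
octal game heap: Grundy value = 54. Running XOR: 51 XOR 54 = 5
Nim pile: Grundy value = 55. Running XOR: 5 XOR 55 = 50
take-away game: Grundy value = 34. Running XOR: 50 XOR 34 = 16
The combined Grundy value is 16.

16


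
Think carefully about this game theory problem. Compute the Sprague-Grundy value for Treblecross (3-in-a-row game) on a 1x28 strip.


Treblecross: place X on empty cells; 3-in-a-row wins.
Playing within two cells of an existing X lets the opponent win at once, so sensible play treats the cells i-2..i+2 around each X as dead. The player left with no safe cell loses, so this is a normal-play take-away game on strips of safe cells.
Placing X at cell i (0-indexed) of a strip of k safe cells leaves independent strips of sizes max(0, i-2) and max(0, k-i-3). Hence G(k) = mex{ G(max(0,i-2)) XOR G(max(0,k-i-3)) : 0 <= i < k }, with G(0) = 0.
G(1): splits (0,0):0^0=0 -> mex({0}) = 1
G(2): splits (0,0):0^0=0 -> mex({0}) = 1
G(3): splits (0,0):0^0=0 -> mex({0}) = 1
G(4): splits (0,1):0^1=1 (0,0):0^0=0 -> mex({0, 1}) = 2
G(5): splits (0,2):0^1=1 (0,1):0^1=1 (0,0):0^0=0 -> mex({0, 1}) = 2
G(6) = mex({1}) = 0
G(7) = mex({0, 1, 2}) = 3
G(8) = mex({0, 1, 2}) = 3
G(9) = mex({0, 2}) = 1
G(10) = mex({0, 2, 3}) = 1
G(11) = mex({0, 3}) = 1
G(12) = mex({1, 3}) = 0
G(13) = mex({0, 1, 2, 3}) = 4
G(14) = mex({0, 1, 2}) = 3
G(15) = mex({0, 1, 2}) = 3
G(16) = mex({0, 1, 2, 4}) = 3
G(17) = mex({0, 1, 3, 4}) = 2
G(18) = mex({0, 1, 3, 4}) = 2
G(19) = mex({0, 1, 3, 5}) = 2
G(20) = mex({0, 1, 2, 3, 5}) = 4
G(21) = mex({0, 1, 2, 3, 5}) = 4
G(22) = mex({1, 2, 6}) = 0
G(23) = mex({0, 1, 2, 3, 4, 6}) = 5
G(24) = mex({0, 1, 2, 3, 4}) = 5
G(25) = mex({0, 1, 3, 4, 7}) = 2
G(26) = mex({0, 1, 3, 4, 5, 7}) = 2
G(27) = mex({0, 1, 3, 5}) = 2
G(28) = mex({0, 1, 2, 5}) = 3
Therefore G(28) = 3.

3


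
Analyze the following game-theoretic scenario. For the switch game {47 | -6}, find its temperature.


The game is {47 | -6}, a switch {a | b} with numbers a > b.
Cooling {a | b} by t gives {a - t | b + t}, which stops being hot when a - t = b + t, i.e. at t = (a - b)/2. So the temperature of a switch is (a - b)/2.
Temperature = (Left option - Right option) / 2
= (47 - (-6)) / 2
= 53 / 2
= 53/2

53/2


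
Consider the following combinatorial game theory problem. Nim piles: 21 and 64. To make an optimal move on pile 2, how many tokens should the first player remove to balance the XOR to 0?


Piles: 21 and 64
Current XOR: 21 XOR 64 = 85 (non-zero, so this is an N-position).
To make the XOR zero, we need to find a move that balances the piles.
For pile 2 (size 64): target = 64 XOR 85 = 21
We reduce pile 2 from 64 to 21.
Tokens removed: 64 - 21 = 43
Verification: 21 XOR 21 = 0

43


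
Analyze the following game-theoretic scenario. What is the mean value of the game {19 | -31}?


Game = {19 | -31}, a switch {a | b} with numbers a > b.
Its thermograph has left wall a - t and right wall b + t, which meet at t = (a - b)/2, where both equal (a + b)/2. So the mast (mean value) is at (a + b)/2.
Mean = (19 + (-31))/2 = -12/2 = -6

-6


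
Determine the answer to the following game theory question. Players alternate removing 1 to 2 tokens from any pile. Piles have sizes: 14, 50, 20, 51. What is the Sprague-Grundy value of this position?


Subtraction set: {1, 2}
For this subtraction set, G(n) = n mod 3 (period = max + 1 = 3).
Pile 1 (size 14): G(14) = 14 mod 3 = 2
Pile 2 (size 50): G(50) = 50 mod 3 = 2
Pile 3 (size 20): G(20) = 20 mod 3 = 2
Pile 4 (size 51): G(51) = 51 mod 3 = 0
Total Grundy value = XOR of all: 2 XOR 2 XOR 2 XOR 0 = 2

2


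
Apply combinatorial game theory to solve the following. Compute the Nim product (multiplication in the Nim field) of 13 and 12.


Nim multiplication is bilinear over XOR: (u XOR v) * w = (u*w) XOR (v*w).
So we split each operand into its bit components and XOR the pairwise Nim products.
13 = 1 + 4 + 8 (as XOR of powers of 2).
12 = 4 + 8 (as XOR of powers of 2).
Using the standard Nim-product table on single bits:
  2*2 = 3,   2*4 = 8,   2*8 = 12,
  4*4 = 6,   4*8 = 11,  8*8 = 13,
and  1*x = x (identity), k*l = l*k (commutative).
Pairwise Nim products:
  1 * 4 = 4
  1 * 8 = 8
  4 * 4 = 6
  4 * 8 = 11
  8 * 4 = 11
  8 * 8 = 13
XOR them: 4 XOR 8 XOR 6 XOR 11 XOR 11 XOR 13 = 7.
Result: 13 * 12 = 7 (in Nim).

7


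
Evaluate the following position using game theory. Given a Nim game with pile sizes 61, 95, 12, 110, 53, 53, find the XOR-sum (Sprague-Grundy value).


We need the XOR (exclusive or) of all pile sizes.
After XOR-ing pile 1 (size 61): 0 XOR 61 = 61
After XOR-ing pile 2 (size 95): 61 XOR 95 = 98
After XOR-ing pile 3 (size 12): 98 XOR 12 = 110
After XOR-ing pile 4 (size 110): 110 XOR 110 = 0
After XOR-ing pile 5 (size 53): 0 XOR 53 = 53
After XOR-ing pile 6 (size 53): 53 XOR 53 = 0
The Nim-value of this position is 0.

0


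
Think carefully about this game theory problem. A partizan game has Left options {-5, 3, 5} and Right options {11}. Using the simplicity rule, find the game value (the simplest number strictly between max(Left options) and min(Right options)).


Left options: {-5, 3, 5}, max = 5
Right options: {11}, min = 11
All options are numbers and max(Left) < min(Right), so by the simplicity theorem the value is the simplest (earliest-born) number strictly between 5 and 11.
Integers 6 through 10 all lie strictly between 5 and 11.
Among integers, the simplest (lowest birthday = smallest |n|; 0 is born on day 0, +-n on day n) is 6.
No non-integer in the interval can be simpler: if x is a non-integer in the interval, then floor(x) or ceil(x) also lies in the interval (the interval contains an integer), and both are proper prefixes of x's sign expansion, i.e. born earlier. So the game value is 6.
Game value = 6

6


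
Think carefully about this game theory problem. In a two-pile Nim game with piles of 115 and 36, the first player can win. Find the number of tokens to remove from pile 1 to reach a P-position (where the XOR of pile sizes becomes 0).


Piles: 115 and 36
Current XOR: 115 XOR 36 = 87 (non-zero, so this is an N-position).
To make the XOR zero, we need to find a move that balances the piles.
For pile 1 (size 115): target = 115 XOR 87 = 36
We reduce pile 1 from 115 to 36.
Tokens removed: 115 - 36 = 79
Verification: 36 XOR 36 = 0

79


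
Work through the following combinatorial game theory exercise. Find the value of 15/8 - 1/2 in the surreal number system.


x = 15/8, y = 1/2
Converting to common denominator: 8
x = 15/8, y = 4/8
x - y = 15/8 - 1/2 = 11/8

11/8


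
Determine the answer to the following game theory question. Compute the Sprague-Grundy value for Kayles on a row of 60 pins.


Kayles: a move removes 1 or 2 adjacent pins from a contiguous row.
Removing pins from a row of k leaves two independent rows (a, b) with a + b = k - 1 (one pin) or a + b = k - 2 (two pins); an end removal gives a = 0.
By Sprague-Grundy, G(k) = mex{ G(a) XOR G(b) } over all these splits. G(0) = 0.
G(1): splits (0,0):0^0=0 -> mex({0}) = 1
G(2): splits (0,1):0^1=1 (0,0):0^0=0 -> mex({0, 1}) = 2
G(3): splits (0,2):0^2=2 (1,1):1^1=0 (0,1):0^1=1 -> mex({0, 1, 2}) = 3
G(4): splits (0,3):0^3=3 (1,2):1^2=3 (0,2):0^2=2 (1,1):1^1=0 -> mex({0, 2, 3}) = 1
G(5): splits (0,4):0^1=1 (1,3):1^3=2 (2,2):2^2=0 (0,3):0^3=3 (1,2):1^2=3 -> mex({0, 1, 2, 3}) = 4
G(6) = mex({0, 1, 2, 4}) = 3
G(7) = mex({0, 1, 3, 4, 5}) = 2
G(8) = mex({0, 2, 3, 5, 6}) = 1
G(9) = mex({0, 1, 2, 3, 6, 7}) = 4
G(10) = mex({0, 1, 3, 4, 5, 7}) = 2
G(11) = mex({0, 1, 2, 3, 4, 5}) = 6
G(12) = mex({0, 1, 2, 3, 5, 6, 7}) = 4
G(13) = mex({0, 2, 3, 4, 6, 7}) = 1
G(14) = mex({0, 1, 4, 5, 6, 7}) = 2
G(15) = mex({0, 1, 2, 3, 4, 5, 6}) = 7
G(16) = mex({0, 2, 3, 5, 6, 7}) = 1
G(17) = mex({0, 1, 2, 3, 5, 6, 7}) = 4
G(18) = mex({0, 1, 2, 4, 5, 6}) = 3
G(19) = mex({0, 1, 3, 4, 5, 7}) = 2
G(20) = mex({0, 2, 3, 4, 5, 6, 7}) = 1
G(21) = mex({0, 1, 2, 3, 5, 6, 7}) = 4
G(22) = mex({0, 1, 2, 3, 4, 5, 7}) = 6
G(23) = mex({0, 1, 2, 3, 4, 5, 6}) = 7
G(24) = mex({0, 1, 2, 3, 5, 6, 7}) = 4
G(25) = mex({0, 2, 3, 4, 6, 7}) = 1
G(26) = mex({0, 1, 3, 4, 5, 6, 7}) = 2
G(27) = mex({0, 1, 2, 3, 4, 5, 6, 7}) = 8
G(28) = mex({0, 1, 2, 3, 4, 6, 7, 8}) = 5
G(29) = mex({0, 1, 2, 3, 5, 6, 7, 8, 9}) = 4
G(30) = mex({0, 1, 2, 3, 4, 5, 6, 9, 10}) = 7
G(31) = mex({0, 1, 3, 4, 5, 7, 10, 11}) = 2
G(32) = mex({0, 2, 3, 4, 5, 6, 7, 9, 11}) = 1
G(33) = mex({0, 1, 2, 3, 4, 5, 6, 7, 9, 12}) = 8
G(34) = mex({0, 1, 2, 3, 4, 5, 7, 8, 11, 12}) = 6
G(35) = mex({0, 1, 2, 3, 4, 5, 6, 8, 9, 10, 11}) = 7
G(36) = mex({0, 1, 2, 3, 5, 6, 7, 9, 10}) = 4
G(37) = mex({0, 2, 3, 4, 6, 7, 9, 10, 11, 12}) = 1
G(38) = mex({0, 1, 3, 4, 5, 6, 7, 9, 10, 11, 12}) = 2
G(39) = mex({0, 1, 2, 4, 5, 6, 7, 9, 10, 12, 14}) = 3
G(40) = mex({0, 2, 3, 4, 6, 7, 11, 12, 14}) = 1
G(41) = mex({0, 1, 2, 3, 5, 6, 7, 9, 10, 11, 12}) = 4
G(42) = mex({0, 1, 2, 3, 4, 5, 6, 9, 10}) = 7
G(43) = mex({0, 1, 3, 4, 5, 7, 9, 10, 12, 15}) = 2
G(44) = mex({0, 2, 3, 4, 5, 6, 7, 9, 10, 12, 15}) = 1
G(45) = mex({0, 1, 2, 3, 4, 5, 6, 7, 9, 10, 12, 14}) = 8
G(46) = mex({0, 1, 3, 4, 5, 7, 8, 11, 12, 14}) = 2
G(47) = mex({0, 1, 2, 3, 4, 5, 6, 8, 9, 10, 11, 12}) = 7
G(48) = mex({0, 1, 2, 3, 5, 6, 7, 9, 10}) = 4
G(49) = mex({0, 2, 3, 4, 6, 7, 9, 10, 11, 12, 15}) = 1
G(50) = mex({0, 1, 4, 5, 6, 7, 9, 11, 12, 14, 15}) = 2
G(51) = mex({0, 1, 2, 3, 4, 5, 6, 7, 9, 12, 14, 15}) = 8
G(52) = mex({0, 2, 3, 4, 5, 6, 7, 8, 11, 12, 15}) = 1
G(53) = mex({0, 1, 2, 3, 5, 6, 7, 8, 9, 10, 11, 12}) = 4
G(54) = mex({0, 1, 2, 3, 4, 5, 6, 9, 10}) = 7
G(55) = mex({0, 1, 3, 4, 5, 7, 9, 10, 11, 12}) = 2
G(56) = mex({0, 2, 3, 4, 5, 6, 7, 9, 10, 11, 12, 13, 14}) = 1
G(57) = mex({0, 1, 2, 3, 5, 6, 7, 9, 10, 12, 13, 14, 15}) = 4
G(58) = mex({0, 1, 3, 4, 5, 7, 11, 12, 14, 15}) = 2
G(59) = mex({0, 1, 2, 3, 4, 5, 6, 9, 10, 11, 12, 15}) = 7
G(60) = mex({0, 1, 2, 3, 5, 6, 7, 9, 10}) = 4
Therefore G(60) = 4.

4


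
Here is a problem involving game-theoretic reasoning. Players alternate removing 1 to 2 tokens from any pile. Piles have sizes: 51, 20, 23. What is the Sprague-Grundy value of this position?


Subtraction set: {1, 2}
For this subtraction set, G(n) = n mod 3 (period = max + 1 = 3).
Pile 1 (size 51): G(51) = 51 mod 3 = 0
Pile 2 (size 20): G(20) = 20 mod 3 = 2
Pile 3 (size 23): G(23) = 23 mod 3 = 2
Total Grundy value = XOR of all: 0 XOR 2 XOR 2 = 0

0


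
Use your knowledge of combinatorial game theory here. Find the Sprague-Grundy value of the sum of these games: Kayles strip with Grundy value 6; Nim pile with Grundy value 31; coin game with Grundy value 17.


By the Sprague-Grundy theorem, the Grundy value of a sum of games is the XOR of individual Grundy values.
Kayles strip: Grundy value = 6. Running XOR: 0 XOR 6 = 6
Nim pile: Grundy value = 31. Running XOR: 6 XOR 31 = 25
coin game: Grundy value = 17. Running XOR: 25 XOR 17 = 8
The combined Grundy value is 8.

8


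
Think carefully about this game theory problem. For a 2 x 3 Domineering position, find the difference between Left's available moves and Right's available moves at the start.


Board is 2 x 3 (rows x cols).
Left (vertical) placements: (rows-1) * cols = 1 * 3 = 3
Right (horizontal) placements: rows * (cols-1) = 2 * 2 = 4
Advantage = Left - Right = 3 - 4 = -1

-1


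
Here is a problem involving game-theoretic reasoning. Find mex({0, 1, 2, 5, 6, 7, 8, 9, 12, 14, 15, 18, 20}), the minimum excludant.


Set = {0, 1, 2, 5, 6, 7, 8, 9, 12, 14, 15, 18, 20}
0 is in the set.
1 is in the set.
2 is in the set.
3 is NOT in the set. This is the mex.
mex = 3

3


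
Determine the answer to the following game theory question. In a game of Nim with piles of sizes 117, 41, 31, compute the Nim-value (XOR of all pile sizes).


We need the XOR (exclusive or) of all pile sizes.
After XOR-ing pile 1 (size 117): 0 XOR 117 = 117
After XOR-ing pile 2 (size 41): 117 XOR 41 = 92
After XOR-ing pile 3 (size 31): 92 XOR 31 = 67
The Nim-value of this position is 67.

67


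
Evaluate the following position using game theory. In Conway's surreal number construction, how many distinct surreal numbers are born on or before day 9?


Day 0: {|} = 0 is born. Count = 1.
Day n: the number of surreal numbers born by day n is 2^(n+1) - 1.
By day 0: 2^1 - 1 = 1
By day 1: 2^2 - 1 = 3
By day 2: 2^3 - 1 = 7
By day 3: 2^4 - 1 = 15
By day 4: 2^5 - 1 = 31
By day 5: 2^6 - 1 = 63
By day 6: 2^7 - 1 = 127
By day 7: 2^8 - 1 = 255
By day 8: 2^9 - 1 = 511
By day 9: 2^10 - 1 = 1023
By day 9: 1023 surreal numbers.

1023


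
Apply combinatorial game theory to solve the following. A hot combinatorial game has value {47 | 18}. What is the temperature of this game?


The game is {47 | 18}, a switch {a | b} with numbers a > b.
Cooling {a | b} by t gives {a - t | b + t}, which stops being hot when a - t = b + t, i.e. at t = (a - b)/2. So the temperature of a switch is (a - b)/2.
Temperature = (Left option - Right option) / 2
= (47 - (18)) / 2
= 29 / 2
= 29/2

29/2


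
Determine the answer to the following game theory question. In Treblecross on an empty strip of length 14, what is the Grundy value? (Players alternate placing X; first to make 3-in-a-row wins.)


Treblecross: place X on empty cells; 3-in-a-row wins.
Playing within two cells of an existing X lets the opponent win at once, so sensible play treats the cells i-2..i+2 around each X as dead. The player left with no safe cell loses, so this is a normal-play take-away game on strips of safe cells.
Placing X at cell i (0-indexed) of a strip of k safe cells leaves independent strips of sizes max(0, i-2) and max(0, k-i-3). Hence G(k) = mex{ G(max(0,i-2)) XOR G(max(0,k-i-3)) : 0 <= i < k }, with G(0) = 0.
G(1): splits (0,0):0^0=0 -> mex({0}) = 1
G(2): splits (0,0):0^0=0 -> mex({0}) = 1
G(3): splits (0,0):0^0=0 -> mex({0}) = 1
G(4): splits (0,1):0^1=1 (0,0):0^0=0 -> mex({0, 1}) = 2
G(5): splits (0,2):0^1=1 (0,1):0^1=1 (0,0):0^0=0 -> mex({0, 1}) = 2
G(6) = mex({1}) = 0
G(7) = mex({0, 1, 2}) = 3
G(8) = mex({0, 1, 2}) = 3
G(9) = mex({0, 2}) = 1
G(10) = mex({0, 2, 3}) = 1
G(11) = mex({0, 3}) = 1
G(12) = mex({1, 3}) = 0
G(13) = mex({0, 1, 2, 3}) = 4
G(14) = mex({0, 1, 2}) = 3
Therefore G(14) = 3.

3


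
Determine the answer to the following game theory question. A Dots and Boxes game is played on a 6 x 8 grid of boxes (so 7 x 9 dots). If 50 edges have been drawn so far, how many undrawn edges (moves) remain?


Grid: 6 x 8 boxes, i.e. 7 rows and 9 columns of dots.
Horizontal edges: (rows + 1) * cols = 7 * 8 = 56
Vertical edges: rows * (cols + 1) = 6 * 9 = 54
Total edges: 56 + 54 = 110
Edges drawn: 50
Remaining: 110 - 50 = 60

60


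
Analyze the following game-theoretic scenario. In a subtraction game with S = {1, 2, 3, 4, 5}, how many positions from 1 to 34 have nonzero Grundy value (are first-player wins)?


Subtraction set S = {1, 2, 3, 4, 5}, so G(n) = n mod 6.
G(n) = 0 when n is a multiple of 6.
Multiples of 6 in [1, 34]: 5
N-positions (nonzero Grundy) = 34 - 5 = 29

29


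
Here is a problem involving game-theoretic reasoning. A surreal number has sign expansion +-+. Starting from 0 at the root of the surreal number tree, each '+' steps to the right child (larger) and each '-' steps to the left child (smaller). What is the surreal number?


Sign expansion: +-+
Rule: track bounds (lo, hi), initially (-inf, +inf). On '+', the current value becomes lo and we move to the simplest number in (value, hi): value + 1 if hi = +inf, otherwise the midpoint (value + hi)/2. On '-', the current value becomes hi and we move to value - 1 if lo = -inf, otherwise the midpoint (lo + value)/2.
Start at 0.
Step 1: sign = +, move right. Bounds: (0, +inf). Value = 1
Step 2: sign = -, move left. Bounds: (0, 1). Value = 1/2
Step 3: sign = +, move right. Bounds: (1/2, 1). Value = 3/4
The surreal number with sign expansion +-+ is 3/4.

3/4


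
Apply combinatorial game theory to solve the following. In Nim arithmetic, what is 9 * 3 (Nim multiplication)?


Nim multiplication is bilinear over XOR: (u XOR v) * w = (u*w) XOR (v*w).
So we split each operand into its bit components and XOR the pairwise Nim products.
9 = 1 + 8 (as XOR of powers of 2).
3 = 1 + 2 (as XOR of powers of 2).
Using the standard Nim-product table on single bits:
  2*2 = 3,   2*4 = 8,   2*8 = 12,
  4*4 = 6,   4*8 = 11,  8*8 = 13,
and  1*x = x (identity), k*l = l*k (commutative).
Pairwise Nim products:
  1 * 1 = 1
  1 * 2 = 2
  8 * 1 = 8
  8 * 2 = 12
XOR them: 1 XOR 2 XOR 8 XOR 12 = 7.
Result: 9 * 3 = 7 (in Nim).

7


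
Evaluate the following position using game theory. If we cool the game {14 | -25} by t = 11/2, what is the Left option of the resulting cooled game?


Original game: {14 | -25} (a switch {a | b} with a > b).
Cooling by t (for t below the temperature (a - b)/2 = 39/2) taxes each move by t: {a | b} cooled by t is {a - t | b + t}.
Cooling amount: t = 11/2
Cooled Left option: 14 - 11/2 = 17/2
Cooled Right option: -25 + 11/2 = -39/2
Cooled game: {17/2 | -39/2}
Left option = 17/2

17/2


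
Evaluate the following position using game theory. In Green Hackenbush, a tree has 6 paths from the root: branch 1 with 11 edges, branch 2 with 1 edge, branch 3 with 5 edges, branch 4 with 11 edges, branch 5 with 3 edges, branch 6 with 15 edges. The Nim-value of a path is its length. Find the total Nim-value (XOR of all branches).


The tree has 6 branches from the ground vertex.
In Green Hackenbush, the Nim-value of a simple path of length k is k.
Branch 1: length 11, Nim-value = 11
Branch 2: length 1, Nim-value = 1
Branch 3: length 5, Nim-value = 5
Branch 4: length 11, Nim-value = 11
Branch 5: length 3, Nim-value = 3
Branch 6: length 15, Nim-value = 15
Total Nim-value = XOR of all branch values:
0 XOR 11 = 11
11 XOR 1 = 10
10 XOR 5 = 15
15 XOR 11 = 4
4 XOR 3 = 7
7 XOR 15 = 8
Nim-value of the tree = 8

8


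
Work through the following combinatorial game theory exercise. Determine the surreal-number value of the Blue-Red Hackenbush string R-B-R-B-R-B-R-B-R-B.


Edges (from ground): R-B-R-B-R-B-R-B-R-B
By Berlekamp's sign-expansion rule, a Blue-Red Hackenbush stalk has the value of the surreal number whose sign sequence is the edge sequence with B -> + and R -> -.
Sign sequence: -+-+-+-+-+
Trace the sign expansion in the surreal number tree, starting from 0:
Edge 1: R (sign -) -> bounds (-inf, 0), value = -1
Edge 2: B (sign +) -> bounds (-1, 0), value = -1/2
Edge 3: R (sign -) -> bounds (-1, -1/2), value = -3/4
Edge 4: B (sign +) -> bounds (-3/4, -1/2), value = -5/8
Edge 5: R (sign -) -> bounds (-3/4, -5/8), value = -11/16
Edge 6: B (sign +) -> bounds (-11/16, -5/8), value = -21/32
Edge 7: R (sign -) -> bounds (-11/16, -21/32), value = -43/64
Edge 8: B (sign +) -> bounds (-43/64, -21/32), value = -85/128
Edge 9: R (sign -) -> bounds (-43/64, -85/128), value = -171/256
Edge 10: B (sign +) -> bounds (-171/256, -85/128), value = -341/512
Game value = -341/512

-341/512


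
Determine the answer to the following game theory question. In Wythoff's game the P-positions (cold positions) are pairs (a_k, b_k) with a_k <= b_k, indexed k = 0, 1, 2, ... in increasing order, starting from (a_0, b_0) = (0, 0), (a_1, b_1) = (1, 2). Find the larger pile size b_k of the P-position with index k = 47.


By Wythoff's theorem, a_k = floor(k * phi) and b_k = floor(k * phi^2) = a_k + k, where phi = (1 + sqrt(5))/2 is the golden ratio.
phi = (1 + sqrt(5))/2 = 1.618034
phi^2 = phi + 1 = 2.618034
k = 47
k * phi^2 = 47 * 2.618034 = 123.047597
b_47 = floor(k * phi^2) = 123 (check: a_47 + k = 76 + 47 = 123)

123


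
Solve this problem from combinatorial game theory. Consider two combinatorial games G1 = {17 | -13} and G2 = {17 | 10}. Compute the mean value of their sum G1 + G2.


G1 = {17 | -13}, G2 = {17 | 10}
Each is a switch {a | b} with numbers a > b; its mean value is (a + b)/2, and mean value is additive over game sums: m(G1 + G2) = m(G1) + m(G2).
Mean of G1 = (17 + (-13))/2 = 4/2 = 2
Mean of G2 = (17 + (10))/2 = 27/2 = 27/2
Mean of G1 + G2 = 2 + 27/2 = 31/2

31/2


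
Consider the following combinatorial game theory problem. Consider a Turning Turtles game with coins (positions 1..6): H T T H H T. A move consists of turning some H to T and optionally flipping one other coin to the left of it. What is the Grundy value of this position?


Coins: H T T H H T
Key fact: a single head at position k behaves exactly like a Nim heap of size k (turning it to T and optionally flipping a coin at j < k corresponds to moving the heap from k to j, or to 0), and heads combine as a disjunctive sum (two heads at the same place would cancel, matching j XOR j = 0). So the Nim-value is the XOR of the 1-indexed positions of the heads.
Face-up positions (1-indexed): [1, 4, 5]
XOR 0 with 1: 0 XOR 1 = 1
XOR 1 with 4: 1 XOR 4 = 5
XOR 5 with 5: 5 XOR 5 = 0
Nim-value = 0

0


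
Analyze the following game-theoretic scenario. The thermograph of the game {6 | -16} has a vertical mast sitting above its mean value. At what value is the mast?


Game = {6 | -16}, a switch {a | b} with numbers a > b.
Its thermograph has left wall a - t and right wall b + t, which meet at t = (a - b)/2, where both equal (a + b)/2. So the mast (mean value) is at (a + b)/2.
Mean = (6 + (-16))/2 = -10/2 = -5

-5


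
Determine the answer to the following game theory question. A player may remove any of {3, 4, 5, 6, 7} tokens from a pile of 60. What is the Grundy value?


The subtraction set is S = {3, 4, 5, 6, 7}.
G(k) = mex{ G(k - s) : s in S, s <= k }. We compute iteratively: G(0) = 0.
G(1) = mex({}) = 0
G(2) = mex({}) = 0
G(3) = mex({0}) = 1
G(4) = mex({0}) = 1
G(5) = mex({0}) = 1
G(6) = mex({0, 1}) = 2
G(7) = mex({0, 1}) = 2
G(8) = mex({0, 1}) = 2
G(9) = mex({0, 1, 2}) = 3
G(10) = mex({1, 2}) = 0
G(11) = mex({1, 2}) = 0
G(12) = mex({1, 2, 3}) = 0
G(13) = mex({0, 2, 3}) = 1
G(14) = mex({0, 2, 3}) = 1
G(15) = mex({0, 2, 3}) = 1
G(16) = mex({0, 1, 3}) = 2
Observe that G(10)..G(16) = 0, 0, 0, 1, 1, 1, 2 repeats G(0)..G(6) = 0, 0, 0, 1, 1, 1, 2.
For k >= max(S) = 7, G(k) is determined by the previous 7 values G(k-7)..G(k-1); a window of 7 consecutive values has recurred shifted by 10, so by induction G(k + 10) = G(k) for all k >= 0: the sequence is periodic from the start with period 10.
One period: G(0..9) = 0, 0, 0, 1, 1, 1, 2, 2, 2, 3.
60 mod 10 = 0, so G(60) = G(0) = 0.

0


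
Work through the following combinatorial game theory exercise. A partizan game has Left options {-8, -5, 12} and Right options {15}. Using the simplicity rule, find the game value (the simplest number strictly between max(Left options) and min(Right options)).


Left options: {-8, -5, 12}, max = 12
Right options: {15}, min = 15
All options are numbers and max(Left) < min(Right), so by the simplicity theorem the value is the simplest (earliest-born) number strictly between 12 and 15.
Integers 13 through 14 all lie strictly between 12 and 15.
Among integers, the simplest (lowest birthday = smallest |n|; 0 is born on day 0, +-n on day n) is 13.
No non-integer in the interval can be simpler: if x is a non-integer in the interval, then floor(x) or ceil(x) also lies in the interval (the interval contains an integer), and both are proper prefixes of x's sign expansion, i.e. born earlier. So the game value is 13.
Game value = 13

13


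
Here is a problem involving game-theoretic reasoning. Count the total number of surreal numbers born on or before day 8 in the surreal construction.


Day 0: {|} = 0 is born. Count = 1.
Day n: the number of surreal numbers born by day n is 2^(n+1) - 1.
By day 0: 2^1 - 1 = 1
By day 1: 2^2 - 1 = 3
By day 2: 2^3 - 1 = 7
By day 3: 2^4 - 1 = 15
By day 4: 2^5 - 1 = 31
By day 5: 2^6 - 1 = 63
By day 6: 2^7 - 1 = 127
By day 7: 2^8 - 1 = 255
By day 8: 2^9 - 1 = 511
By day 8: 511 surreal numbers.

511


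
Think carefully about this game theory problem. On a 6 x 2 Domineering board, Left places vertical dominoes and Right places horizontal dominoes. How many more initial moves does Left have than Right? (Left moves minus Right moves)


Board is 6 x 2 (rows x cols).
Left (vertical) placements: (rows-1) * cols = 5 * 2 = 10
Right (horizontal) placements: rows * (cols-1) = 6 * 1 = 6
Advantage = Left - Right = 10 - 6 = 4

4


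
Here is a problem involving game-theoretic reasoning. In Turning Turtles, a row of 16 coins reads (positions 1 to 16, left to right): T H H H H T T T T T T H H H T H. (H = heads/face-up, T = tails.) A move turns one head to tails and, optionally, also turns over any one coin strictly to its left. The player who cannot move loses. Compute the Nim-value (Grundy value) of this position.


Coins: T H H H H T T T T T T H H H T H
Key fact: a single head at position k behaves exactly like a Nim heap of size k (turning it to T and optionally flipping a coin at j < k corresponds to moving the heap from k to j, or to 0), and heads combine as a disjunctive sum (two heads at the same place would cancel, matching j XOR j = 0). So the Nim-value is the XOR of the 1-indexed positions of the heads.
Face-up positions (1-indexed): [2, 3, 4, 5, 12, 13, 14, 16]
XOR 0 with 2: 0 XOR 2 = 2
XOR 2 with 3: 2 XOR 3 = 1
XOR 1 with 4: 1 XOR 4 = 5
XOR 5 with 5: 5 XOR 5 = 0
XOR 0 with 12: 0 XOR 12 = 12
XOR 12 with 13: 12 XOR 13 = 1
XOR 1 with 14: 1 XOR 14 = 15
XOR 15 with 16: 15 XOR 16 = 31
Nim-value = 31

31


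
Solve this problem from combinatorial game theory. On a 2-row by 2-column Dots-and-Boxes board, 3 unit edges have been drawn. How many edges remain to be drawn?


Grid: 2 x 2 boxes, i.e. 3 rows and 3 columns of dots.
Horizontal edges: (rows + 1) * cols = 3 * 2 = 6
Vertical edges: rows * (cols + 1) = 2 * 3 = 6
Total edges: 6 + 6 = 12
Edges drawn: 3
Remaining: 12 - 3 = 9

9


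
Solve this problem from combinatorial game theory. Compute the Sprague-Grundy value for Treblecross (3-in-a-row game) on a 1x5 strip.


Treblecross: place X on empty cells; 3-in-a-row wins.
Playing within two cells of an existing X lets the opponent win at once, so sensible play treats the cells i-2..i+2 around each X as dead. The player left with no safe cell loses, so this is a normal-play take-away game on strips of safe cells.
Placing X at cell i (0-indexed) of a strip of k safe cells leaves independent strips of sizes max(0, i-2) and max(0, k-i-3). Hence G(k) = mex{ G(max(0,i-2)) XOR G(max(0,k-i-3)) : 0 <= i < k }, with G(0) = 0.
G(1): splits (0,0):0^0=0 -> mex({0}) = 1
G(2): splits (0,0):0^0=0 -> mex({0}) = 1
G(3): splits (0,0):0^0=0 -> mex({0}) = 1
G(4): splits (0,1):0^1=1 (0,0):0^0=0 -> mex({0, 1}) = 2
G(5): splits (0,2):0^1=1 (0,1):0^1=1 (0,0):0^0=0 -> mex({0, 1}) = 2
Therefore G(5) = 2.

2


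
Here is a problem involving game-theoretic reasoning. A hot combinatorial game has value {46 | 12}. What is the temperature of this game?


The game is {46 | 12}, a switch {a | b} with numbers a > b.
Cooling {a | b} by t gives {a - t | b + t}, which stops being hot when a - t = b + t, i.e. at t = (a - b)/2. So the temperature of a switch is (a - b)/2.
Temperature = (Left option - Right option) / 2
= (46 - (12)) / 2
= 34 / 2
= 17

17


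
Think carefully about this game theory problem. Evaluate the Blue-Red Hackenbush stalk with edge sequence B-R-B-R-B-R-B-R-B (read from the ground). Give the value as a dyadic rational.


Edges (from ground): B-R-B-R-B-R-B-R-B
By Berlekamp's sign-expansion rule, a Blue-Red Hackenbush stalk has the value of the surreal number whose sign sequence is the edge sequence with B -> + and R -> -.
Sign sequence: +-+-+-+-+
Trace the sign expansion in the surreal number tree, starting from 0:
Edge 1: B (sign +) -> bounds (0, +inf), value = 1
Edge 2: R (sign -) -> bounds (0, 1), value = 1/2
Edge 3: B (sign +) -> bounds (1/2, 1), value = 3/4
Edge 4: R (sign -) -> bounds (1/2, 3/4), value = 5/8
Edge 5: B (sign +) -> bounds (5/8, 3/4), value = 11/16
Edge 6: R (sign -) -> bounds (5/8, 11/16), value = 21/32
Edge 7: B (sign +) -> bounds (21/32, 11/16), value = 43/64
Edge 8: R (sign -) -> bounds (21/32, 43/64), value = 85/128
Edge 9: B (sign +) -> bounds (85/128, 43/64), value = 171/256
Game value = 171/256

171/256


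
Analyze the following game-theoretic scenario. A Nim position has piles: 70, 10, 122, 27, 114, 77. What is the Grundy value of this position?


We need the XOR (exclusive or) of all pile sizes.
After XOR-ing pile 1 (size 70): 0 XOR 70 = 70
After XOR-ing pile 2 (size 10): 70 XOR 10 = 76
After XOR-ing pile 3 (size 122): 76 XOR 122 = 54
After XOR-ing pile 4 (size 27): 54 XOR 27 = 45
After XOR-ing pile 5 (size 114): 45 XOR 114 = 95
After XOR-ing pile 6 (size 77): 95 XOR 77 = 18
The Nim-value of this position is 18.

18


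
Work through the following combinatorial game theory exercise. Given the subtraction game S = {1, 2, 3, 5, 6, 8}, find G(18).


The subtraction set is S = {1, 2, 3, 5, 6, 8}.
G(k) = mex{ G(k - s) : s in S, s <= k }. We compute iteratively: G(0) = 0.
G(1) = mex({0}) = 1
G(2) = mex({0, 1}) = 2
G(3) = mex({0, 1, 2}) = 3
G(4) = mex({1, 2, 3}) = 0
G(5) = mex({0, 2, 3}) = 1
G(6) = mex({0, 1, 3}) = 2
G(7) = mex({0, 1, 2}) = 3
G(8) = mex({0, 1, 2, 3}) = 4
G(9) = mex({0, 1, 2, 3, 4}) = 5
G(10) = mex({0, 1, 2, 3, 4, 5}) = 6
G(11) = mex({1, 2, 3, 4, 5, 6}) = 0
G(12) = mex({0, 2, 3, 5, 6}) = 1
G(13) = mex({0, 1, 3, 4, 6}) = 2
G(14) = mex({0, 1, 2, 4, 5}) = 3
G(15) = mex({1, 2, 3, 5, 6}) = 0
G(16) = mex({0, 2, 3, 4, 6}) = 1
G(17) = mex({0, 1, 3, 5}) = 2
G(18) = mex({0, 1, 2, 6}) = 3
Therefore G(18) = 3.

3


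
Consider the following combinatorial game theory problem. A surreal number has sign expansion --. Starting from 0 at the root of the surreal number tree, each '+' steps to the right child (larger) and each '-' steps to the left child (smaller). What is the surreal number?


Sign expansion: --
Rule: track bounds (lo, hi), initially (-inf, +inf). On '+', the current value becomes lo and we move to the simplest number in (value, hi): value + 1 if hi = +inf, otherwise the midpoint (value + hi)/2. On '-', the current value becomes hi and we move to value - 1 if lo = -inf, otherwise the midpoint (lo + value)/2.
Start at 0.
Step 1: sign = -, move left. Bounds: (-inf, 0). Value = -1
Step 2: sign = -, move left. Bounds: (-inf, -1). Value = -2
The surreal number with sign expansion -- is -2.

-2


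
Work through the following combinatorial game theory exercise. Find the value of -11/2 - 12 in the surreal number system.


x = -11/2, y = 12
Converting to common denominator: 2
x = -11/2, y = 24/2
x - y = -11/2 - 12 = -35/2

-35/2


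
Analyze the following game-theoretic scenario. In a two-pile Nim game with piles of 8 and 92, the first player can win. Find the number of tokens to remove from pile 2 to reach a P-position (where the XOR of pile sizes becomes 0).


Piles: 8 and 92
Current XOR: 8 XOR 92 = 84 (non-zero, so this is an N-position).
To make the XOR zero, we need to find a move that balances the piles.
For pile 2 (size 92): target = 92 XOR 84 = 8
We reduce pile 2 from 92 to 8.
Tokens removed: 92 - 8 = 84
Verification: 8 XOR 8 = 0

84


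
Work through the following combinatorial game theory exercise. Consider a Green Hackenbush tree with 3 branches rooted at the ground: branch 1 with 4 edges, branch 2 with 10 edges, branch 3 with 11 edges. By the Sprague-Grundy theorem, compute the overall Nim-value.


The tree has 3 branches from the ground vertex.
In Green Hackenbush, the Nim-value of a simple path of length k is k.
Branch 1: length 4, Nim-value = 4
Branch 2: length 10, Nim-value = 10
Branch 3: length 11, Nim-value = 11
Total Nim-value = XOR of all branch values:
0 XOR 4 = 4
4 XOR 10 = 14
14 XOR 11 = 5
Nim-value of the tree = 5

5


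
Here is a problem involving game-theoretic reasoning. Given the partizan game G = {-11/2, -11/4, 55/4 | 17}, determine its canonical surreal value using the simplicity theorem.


Left options: {-11/2, -11/4, 55/4}, max = 55/4
Right options: {17}, min = 17
All options are numbers and max(Left) < min(Right), so by the simplicity theorem the value is the simplest (earliest-born) number strictly between 55/4 and 17.
Integers 14 through 16 all lie strictly between 55/4 and 17.
Among integers, the simplest (lowest birthday = smallest |n|; 0 is born on day 0, +-n on day n) is 14.
No non-integer in the interval can be simpler: if x is a non-integer in the interval, then floor(x) or ceil(x) also lies in the interval (the interval contains an integer), and both are proper prefixes of x's sign expansion, i.e. born earlier. So the game value is 14.
Game value = 14

14


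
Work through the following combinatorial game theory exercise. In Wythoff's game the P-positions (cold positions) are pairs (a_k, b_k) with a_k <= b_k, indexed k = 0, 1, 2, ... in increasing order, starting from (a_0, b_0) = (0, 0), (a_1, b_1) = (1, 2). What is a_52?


By Wythoff's theorem, a_k = floor(k * phi) and b_k = floor(k * phi^2) = a_k + k, where phi = (1 + sqrt(5))/2 is the golden ratio.
phi = (1 + sqrt(5))/2 = 1.618034
k = 52
k * phi = 52 * 1.618034 = 84.137767
a_52 = floor(k * phi) = 84

84


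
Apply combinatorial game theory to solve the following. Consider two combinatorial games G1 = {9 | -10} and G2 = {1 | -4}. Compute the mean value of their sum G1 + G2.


G1 = {9 | -10}, G2 = {1 | -4}
Each is a switch {a | b} with numbers a > b; its mean value is (a + b)/2, and mean value is additive over game sums: m(G1 + G2) = m(G1) + m(G2).
Mean of G1 = (9 + (-10))/2 = -1/2 = -1/2
Mean of G2 = (1 + (-4))/2 = -3/2 = -3/2
Mean of G1 + G2 = -1/2 + -3/2 = -2

-2


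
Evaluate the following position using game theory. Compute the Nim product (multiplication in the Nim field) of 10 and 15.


Nim multiplication is bilinear over XOR: (u XOR v) * w = (u*w) XOR (v*w).
So we split each operand into its bit components and XOR the pairwise Nim products.
10 = 2 + 8 (as XOR of powers of 2).
15 = 1 + 2 + 4 + 8 (as XOR of powers of 2).
Using the standard Nim-product table on single bits:
  2*2 = 3,   2*4 = 8,   2*8 = 12,
  4*4 = 6,   4*8 = 11,  8*8 = 13,
and  1*x = x (identity), k*l = l*k (commutative).
Pairwise Nim products:
  2 * 1 = 2
  2 * 2 = 3
  2 * 4 = 8
  2 * 8 = 12
  8 * 1 = 8
  8 * 2 = 12
  8 * 4 = 11
  8 * 8 = 13
XOR them: 2 XOR 3 XOR 8 XOR 12 XOR 8 XOR 12 XOR 11 XOR 13 = 7.
Result: 10 * 15 = 7 (in Nim).

7


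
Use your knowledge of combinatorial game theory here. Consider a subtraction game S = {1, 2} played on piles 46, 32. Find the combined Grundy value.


Subtraction set: {1, 2}
For this subtraction set, G(n) = n mod 3 (period = max + 1 = 3).
Pile 1 (size 46): G(46) = 46 mod 3 = 1
Pile 2 (size 32): G(32) = 32 mod 3 = 2
Total Grundy value = XOR of all: 1 XOR 2 = 3

3


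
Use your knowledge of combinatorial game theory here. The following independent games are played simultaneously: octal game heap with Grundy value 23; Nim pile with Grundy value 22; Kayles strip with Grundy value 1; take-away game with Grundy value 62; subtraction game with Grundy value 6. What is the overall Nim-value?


By the Sprague-Grundy theorem, the Grundy value of a sum of games is the XOR of individual Grundy values.
octal game heap: Grundy value = 23. Running XOR: 0 XOR 23 = 23
Nim pile: Grundy value = 22. Running XOR: 23 XOR 22 = 1
Kayles strip: Grundy value = 1. Running XOR: 1 XOR 1 = 0
take-away game: Grundy value = 62. Running XOR: 0 XOR 62 = 62
subtraction game: Grundy value = 6. Running XOR: 62 XOR 6 = 56
The combined Grundy value is 56.

56
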